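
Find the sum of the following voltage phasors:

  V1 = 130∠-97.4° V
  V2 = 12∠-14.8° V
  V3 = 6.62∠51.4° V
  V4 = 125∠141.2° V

Step 1 — Convert each phasor to rectangular form:
  V1 = 130·(cos(-97.4°) + j·sin(-97.4°)) = -16.74 - j128.9 V
  V2 = 12·(cos(-14.8°) + j·sin(-14.8°)) = 11.6 - j3.065 V
  V3 = 6.62·(cos(51.4°) + j·sin(51.4°)) = 4.13 + j5.174 V
  V4 = 125·(cos(141.2°) + j·sin(141.2°)) = -97.42 + j78.33 V
Step 2 — Sum components: V_total = -98.43 - j48.48 V.
Step 3 — Convert to polar: |V_total| = 109.7 V, ∠V_total = -153.8°.

V_total = 109.7∠-153.8° V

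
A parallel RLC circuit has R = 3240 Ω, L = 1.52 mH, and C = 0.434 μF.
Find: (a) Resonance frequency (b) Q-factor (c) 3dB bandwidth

Step 1 — Resonance: ω₀ = 1/√(LC) = 1/√(0.00152·4.34e-07) = 3.893e+04 rad/s.
Step 2 — f₀ = ω₀/(2π) = 6197 Hz.
Step 3 — Parallel Q: Q = R/(ω₀L) = 3240/(3.893e+04·0.00152) = 54.75.
Step 4 — Bandwidth: Δω = ω₀/Q = 711.2 rad/s; BW = Δω/(2π) = 113.2 Hz.

(a) f₀ = 6197 Hz  (b) Q = 54.75  (c) BW = 113.2 Hz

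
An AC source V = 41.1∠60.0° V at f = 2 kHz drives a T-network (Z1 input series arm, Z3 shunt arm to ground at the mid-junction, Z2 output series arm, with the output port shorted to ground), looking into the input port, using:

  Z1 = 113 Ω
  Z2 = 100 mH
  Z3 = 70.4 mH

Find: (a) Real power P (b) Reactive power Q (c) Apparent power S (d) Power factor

Step 1 — Angular frequency: ω = 2π·f = 2π·2000 = 1.257e+04 rad/s.
Step 2 — Component impedances:
  Z1: Z = R = 113 Ω
  Z2: Z = jωL = j·1.257e+04·0.1 = 0 + j1257 Ω
  Z3: Z = jωL = j·1.257e+04·0.0704 = 0 + j884.7 Ω
Step 3 — With the output port shorted to ground, the output series arm Z2 runs from the junction to ground; the shunt arm Z3 also runs from the junction to ground. They appear in parallel: Z3 || Z2 = 0 + j519.2 Ω.
Step 4 — Series with input arm Z1: Z_in = Z1 + (Z3 || Z2) = 113 + j519.2 Ω = 531.3∠77.7° Ω.
Step 5 — Source phasor: V = 41.1∠60.0° V = 20.55 + j35.59 V.
Step 6 — Current: I = V / Z = 0.07368 - j0.02354 A = 0.07735∠-17.7° A.
Step 7 — Complex power: S = V·I* = 0.6761 + j3.106 VA.
Step 8 — Real power: P = Re(S) = 0.6761 W.
Step 9 — Reactive power: Q = Im(S) = 3.106 VAR.
Step 10 — Apparent power: |S| = 3.179 VA.
Step 11 — Power factor: PF = P/|S| = 0.2127 (lagging).

(a) P = 0.6761 W  (b) Q = 3.106 VAR  (c) S = 3.179 VA  (d) PF = 0.2127 (lagging)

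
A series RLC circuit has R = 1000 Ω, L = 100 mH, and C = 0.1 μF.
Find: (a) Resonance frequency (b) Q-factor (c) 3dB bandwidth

Step 1 — Resonance: ω₀ = 1/√(LC) = 1/√(0.1·1e-07) = 1e+04 rad/s.
Step 2 — f₀ = ω₀/(2π) = 1592 Hz.
Step 3 — Series Q: Q = ω₀L/R = 1e+04·0.1/1000 = 1.
Step 4 — Bandwidth: Δω = ω₀/Q = 1e+04 rad/s; BW = Δω/(2π) = 1592 Hz.

(a) f₀ = 1592 Hz  (b) Q = 1  (c) BW = 1592 Hz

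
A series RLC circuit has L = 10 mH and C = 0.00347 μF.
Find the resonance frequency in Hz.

Step 1 — Resonance condition Im(Z)=0 gives ω₀ = 1/√(LC).
Step 2 — ω₀ = 1/√(0.01·3.47e-09) = 1.698e+05 rad/s.
Step 3 — f₀ = ω₀/(2π) = 2.702e+04 Hz.

f₀ = 2.702e+04 Hz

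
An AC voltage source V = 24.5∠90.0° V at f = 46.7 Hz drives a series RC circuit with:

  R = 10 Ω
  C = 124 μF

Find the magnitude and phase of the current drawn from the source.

Step 1 — Angular frequency: ω = 2π·f = 2π·46.7 = 293.4 rad/s.
Step 2 — Component impedances:
  R: Z = R = 10 Ω
  C: Z = 1/(jωC) = -j/(ω·C) = 0 - j27.48 Ω
Step 3 — Series combination: Z_total = R + C = 10 - j27.48 Ω = 29.25∠-70.0° Ω.
Step 4 — Source phasor: V = 24.5∠90.0° V = 0 + j24.5 V.
Step 5 — Ohm's law: I = V / Z_total = (0 + j24.5) / (10 - j27.48) = -0.7872 + j0.2864 A.
Step 6 — Convert to polar: |I| = 0.8377 A, ∠I = 160.0°.

I = 0.8377∠160.0° A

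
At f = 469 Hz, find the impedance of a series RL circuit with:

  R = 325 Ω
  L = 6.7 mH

Step 1 — Angular frequency: ω = 2π·f = 2π·469 = 2947 rad/s.
Step 2 — Component impedances:
  R: Z = R = 325 Ω
  L: Z = jωL = j·2947·0.0067 = 0 + j19.74 Ω
Step 3 — Series combination: Z_total = R + L = 325 + j19.74 Ω = 325.6∠3.5° Ω.

Z = 325 + j19.74 Ω = 325.6∠3.5° Ω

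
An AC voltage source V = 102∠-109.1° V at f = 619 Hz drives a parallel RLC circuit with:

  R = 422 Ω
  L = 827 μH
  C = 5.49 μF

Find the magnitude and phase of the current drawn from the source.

Step 1 — Angular frequency: ω = 2π·f = 2π·619 = 3889 rad/s.
Step 2 — Component impedances:
  R: Z = R = 422 Ω
  L: Z = jωL = j·3889·0.000827 = 0 + j3.216 Ω
  C: Z = 1/(jωC) = -j/(ω·C) = 0 - j46.83 Ω
Step 3 — Parallel combination: 1/Z_total = 1/R + 1/L + 1/C; Z_total = 0.02826 + j3.453 Ω = 3.454∠89.5° Ω.
Step 4 — Source phasor: V = 102∠-109.1° V = -33.38 - j96.38 V.
Step 5 — Ohm's law: I = V / Z_total = (-33.38 - j96.38) / (0.02826 + j3.453) = -27.99 + j9.436 A.
Step 6 — Convert to polar: |I| = 29.54 A, ∠I = 161.4°.

I = 29.54∠161.4° A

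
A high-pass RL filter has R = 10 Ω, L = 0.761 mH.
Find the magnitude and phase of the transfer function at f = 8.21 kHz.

Step 1 — Angular frequency: ω = 2π·8210 = 5.158e+04 rad/s.
Step 2 — Transfer function: H(jω) = jωL/(R + jωL).
Step 3 — Numerator jωL = j·39.26; denominator R + jωL = 10 + j39.26.
Step 4 — H = 0.9391 + j0.2392.
Step 5 — Magnitude: |H| = 0.9691 (-0.3 dB); phase: φ = 14.3°.

|H| = 0.9691 (-0.3 dB), φ = 14.3°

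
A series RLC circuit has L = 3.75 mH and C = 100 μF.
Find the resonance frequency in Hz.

Step 1 — Resonance condition Im(Z)=0 gives ω₀ = 1/√(LC).
Step 2 — ω₀ = 1/√(0.00375·0.0001) = 1633 rad/s.
Step 3 — f₀ = ω₀/(2π) = 259.9 Hz.

f₀ = 259.9 Hz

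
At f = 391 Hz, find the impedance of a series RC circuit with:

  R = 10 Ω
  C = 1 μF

Step 1 — Angular frequency: ω = 2π·f = 2π·391 = 2457 rad/s.
Step 2 — Component impedances:
  R: Z = R = 10 Ω
  C: Z = 1/(jωC) = -j/(ω·C) = 0 - j407 Ω
Step 3 — Series combination: Z_total = R + C = 10 - j407 Ω = 407.2∠-88.6° Ω.

Z = 10 - j407 Ω = 407.2∠-88.6° Ω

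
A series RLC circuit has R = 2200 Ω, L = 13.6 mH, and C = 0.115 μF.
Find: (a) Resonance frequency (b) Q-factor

Step 1 — Resonance condition Im(Z)=0 gives ω₀ = 1/√(LC).
Step 2 — ω₀ = 1/√(0.0136·1.15e-07) = 2.529e+04 rad/s.
Step 3 — f₀ = ω₀/(2π) = 4024 Hz.
Step 4 — Series Q: Q = ω₀L/R = 2.529e+04·0.0136/2200 = 0.1563.

(a) f₀ = 4024 Hz  (b) Q = 0.1563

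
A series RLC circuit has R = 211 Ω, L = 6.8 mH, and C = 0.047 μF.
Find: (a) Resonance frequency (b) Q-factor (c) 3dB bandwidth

Step 1 — Resonance: ω₀ = 1/√(LC) = 1/√(0.0068·4.7e-08) = 5.594e+04 rad/s.
Step 2 — f₀ = ω₀/(2π) = 8903 Hz.
Step 3 — Series Q: Q = ω₀L/R = 5.594e+04·0.0068/211 = 1.803.
Step 4 — Bandwidth: Δω = ω₀/Q = 3.103e+04 rad/s; BW = Δω/(2π) = 4938 Hz.

(a) f₀ = 8903 Hz  (b) Q = 1.803  (c) BW = 4938 Hz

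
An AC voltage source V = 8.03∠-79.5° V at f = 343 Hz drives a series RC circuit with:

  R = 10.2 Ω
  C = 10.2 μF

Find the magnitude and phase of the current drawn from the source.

Step 1 — Angular frequency: ω = 2π·f = 2π·343 = 2155 rad/s.
Step 2 — Component impedances:
  R: Z = R = 10.2 Ω
  C: Z = 1/(jωC) = -j/(ω·C) = 0 - j45.49 Ω
Step 3 — Series combination: Z_total = R + C = 10.2 - j45.49 Ω = 46.62∠-77.4° Ω.
Step 4 — Source phasor: V = 8.03∠-79.5° V = 1.463 - j7.896 V.
Step 5 — Ohm's law: I = V / Z_total = (1.463 - j7.896) / (10.2 - j45.49) = 0.1721 - j0.006425 A.
Step 6 — Convert to polar: |I| = 0.1722 A, ∠I = -2.1°.

I = 0.1722∠-2.1° A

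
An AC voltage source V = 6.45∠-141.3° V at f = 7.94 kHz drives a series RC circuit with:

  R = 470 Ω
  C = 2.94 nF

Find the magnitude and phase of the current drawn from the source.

Step 1 — Angular frequency: ω = 2π·f = 2π·7940 = 4.989e+04 rad/s.
Step 2 — Component impedances:
  R: Z = R = 470 Ω
  C: Z = 1/(jωC) = -j/(ω·C) = 0 - j6818 Ω
Step 3 — Series combination: Z_total = R + C = 470 - j6818 Ω = 6834∠-86.1° Ω.
Step 4 — Source phasor: V = 6.45∠-141.3° V = -5.034 - j4.033 V.
Step 5 — Ohm's law: I = V / Z_total = (-5.034 - j4.033) / (470 - j6818) = 0.000538 - j0.0007754 A.
Step 6 — Convert to polar: |I| = 0.0009438 A, ∠I = -55.2°.

I = 0.0009438∠-55.2° A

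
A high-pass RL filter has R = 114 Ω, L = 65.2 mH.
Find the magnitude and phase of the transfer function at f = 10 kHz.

Step 1 — Angular frequency: ω = 2π·1e+04 = 6.283e+04 rad/s.
Step 2 — Transfer function: H(jω) = jωL/(R + jωL).
Step 3 — Numerator jωL = j·4097; denominator R + jωL = 114 + j4097.
Step 4 — H = 0.9992 + j0.02781.
Step 5 — Magnitude: |H| = 0.9996 (-0.0 dB); phase: φ = 1.6°.

|H| = 0.9996 (-0.0 dB), φ = 1.6°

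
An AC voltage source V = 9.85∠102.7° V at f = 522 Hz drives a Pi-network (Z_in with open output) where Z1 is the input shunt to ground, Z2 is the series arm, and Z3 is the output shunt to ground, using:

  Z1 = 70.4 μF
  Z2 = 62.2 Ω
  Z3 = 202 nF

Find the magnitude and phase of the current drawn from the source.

Step 1 — Angular frequency: ω = 2π·f = 2π·522 = 3280 rad/s.
Step 2 — Component impedances:
  Z1: Z = 1/(jωC) = -j/(ω·C) = 0 - j4.331 Ω
  Z2: Z = R = 62.2 Ω
  Z3: Z = 1/(jωC) = -j/(ω·C) = 0 - j1509 Ω
Step 3 — With open output, the series arm Z2 and the output shunt Z3 appear in series to ground: Z2 + Z3 = 62.2 - j1509 Ω.
Step 4 — Parallel with input shunt Z1: Z_in = Z1 || (Z2 + Z3) = 0.0005083 - j4.319 Ω = 4.319∠-90.0° Ω.
Step 5 — Source phasor: V = 9.85∠102.7° V = -2.165 + j9.609 V.
Step 6 — Ohm's law: I = V / Z_total = (-2.165 + j9.609) / (0.0005083 - j4.319) = -2.225 - j0.5012 A.
Step 7 — Convert to polar: |I| = 2.281 A, ∠I = -167.3°.

I = 2.281∠-167.3° A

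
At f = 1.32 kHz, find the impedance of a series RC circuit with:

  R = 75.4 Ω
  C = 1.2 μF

Step 1 — Angular frequency: ω = 2π·f = 2π·1320 = 8294 rad/s.
Step 2 — Component impedances:
  R: Z = R = 75.4 Ω
  C: Z = 1/(jωC) = -j/(ω·C) = 0 - j100.5 Ω
Step 3 — Series combination: Z_total = R + C = 75.4 - j100.5 Ω = 125.6∠-53.1° Ω.

Z = 75.4 - j100.5 Ω = 125.6∠-53.1° Ω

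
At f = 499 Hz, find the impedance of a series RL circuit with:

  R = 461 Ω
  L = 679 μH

Step 1 — Angular frequency: ω = 2π·f = 2π·499 = 3135 rad/s.
Step 2 — Component impedances:
  R: Z = R = 461 Ω
  L: Z = jωL = j·3135·0.000679 = 0 + j2.129 Ω
Step 3 — Series combination: Z_total = R + L = 461 + j2.129 Ω = 461∠0.3° Ω.

Z = 461 + j2.129 Ω = 461∠0.3° Ω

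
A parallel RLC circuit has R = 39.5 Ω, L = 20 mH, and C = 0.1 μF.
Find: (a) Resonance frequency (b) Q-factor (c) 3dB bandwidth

Step 1 — Resonance: ω₀ = 1/√(LC) = 1/√(0.02·1e-07) = 2.236e+04 rad/s.
Step 2 — f₀ = ω₀/(2π) = 3559 Hz.
Step 3 — Parallel Q: Q = R/(ω₀L) = 39.5/(2.236e+04·0.02) = 0.08832.
Step 4 — Bandwidth: Δω = ω₀/Q = 2.532e+05 rad/s; BW = Δω/(2π) = 4.029e+04 Hz.

(a) f₀ = 3559 Hz  (b) Q = 0.08832  (c) BW = 4.029e+04 Hz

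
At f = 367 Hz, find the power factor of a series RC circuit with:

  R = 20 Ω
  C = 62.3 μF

Step 1 — Angular frequency: ω = 2π·f = 2π·367 = 2306 rad/s.
Step 2 — Component impedances:
  R: Z = R = 20 Ω
  C: Z = 1/(jωC) = -j/(ω·C) = 0 - j6.961 Ω
Step 3 — Series combination: Z_total = R + C = 20 - j6.961 Ω = 21.18∠-19.2° Ω.
Step 4 — Power factor: PF = cos(φ) = Re(Z)/|Z| = 20/21.177 = 0.9444.
Step 5 — Type: Im(Z) = -6.961 ⇒ leading (phase φ = -19.2°).

PF = 0.9444 (leading, φ = -19.2°)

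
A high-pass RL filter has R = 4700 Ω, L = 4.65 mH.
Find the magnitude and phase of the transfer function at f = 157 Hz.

Step 1 — Angular frequency: ω = 2π·157 = 986.5 rad/s.
Step 2 — Transfer function: H(jω) = jωL/(R + jωL).
Step 3 — Numerator jωL = j·4.587; denominator R + jωL = 4700 + j4.587.
Step 4 — H = 9.525e-07 + j0.000976.
Step 5 — Magnitude: |H| = 0.000976 (-60.2 dB); phase: φ = 89.9°.

|H| = 0.000976 (-60.2 dB), φ = 89.9°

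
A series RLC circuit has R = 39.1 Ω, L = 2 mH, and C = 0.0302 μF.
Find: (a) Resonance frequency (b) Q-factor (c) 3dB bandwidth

Step 1 — Resonance: ω₀ = 1/√(LC) = 1/√(0.002·3.02e-08) = 1.287e+05 rad/s.
Step 2 — f₀ = ω₀/(2π) = 2.048e+04 Hz.
Step 3 — Series Q: Q = ω₀L/R = 1.287e+05·0.002/39.1 = 6.582.
Step 4 — Bandwidth: Δω = ω₀/Q = 1.955e+04 rad/s; BW = Δω/(2π) = 3111 Hz.

(a) f₀ = 2.048e+04 Hz  (b) Q = 6.582  (c) BW = 3111 Hz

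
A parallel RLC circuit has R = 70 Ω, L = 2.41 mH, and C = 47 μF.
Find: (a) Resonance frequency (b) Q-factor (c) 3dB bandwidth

Step 1 — Resonance: ω₀ = 1/√(LC) = 1/√(0.00241·4.7e-05) = 2971 rad/s.
Step 2 — f₀ = ω₀/(2π) = 472.9 Hz.
Step 3 — Parallel Q: Q = R/(ω₀L) = 70/(2971·0.00241) = 9.775.
Step 4 — Bandwidth: Δω = ω₀/Q = 304 rad/s; BW = Δω/(2π) = 48.38 Hz.

(a) f₀ = 472.9 Hz  (b) Q = 9.775  (c) BW = 48.38 Hz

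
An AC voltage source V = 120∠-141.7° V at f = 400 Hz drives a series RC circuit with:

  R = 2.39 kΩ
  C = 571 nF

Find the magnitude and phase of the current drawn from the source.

Step 1 — Angular frequency: ω = 2π·f = 2π·400 = 2513 rad/s.
Step 2 — Component impedances:
  R: Z = R = 2390 Ω
  C: Z = 1/(jωC) = -j/(ω·C) = 0 - j696.8 Ω
Step 3 — Series combination: Z_total = R + C = 2390 - j696.8 Ω = 2490∠-16.3° Ω.
Step 4 — Source phasor: V = 120∠-141.7° V = -94.17 - j74.37 V.
Step 5 — Ohm's law: I = V / Z_total = (-94.17 - j74.37) / (2390 - j696.8) = -0.02795 - j0.03927 A.
Step 6 — Convert to polar: |I| = 0.0482 A, ∠I = -125.4°.

I = 0.0482∠-125.4° A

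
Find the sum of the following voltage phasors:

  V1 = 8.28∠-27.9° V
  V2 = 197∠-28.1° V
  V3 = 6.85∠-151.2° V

Step 1 — Convert each phasor to rectangular form:
  V1 = 8.28·(cos(-27.9°) + j·sin(-27.9°)) = 7.318 - j3.874 V
  V2 = 197·(cos(-28.1°) + j·sin(-28.1°)) = 173.8 - j92.79 V
  V3 = 6.85·(cos(-151.2°) + j·sin(-151.2°)) = -6.003 - j3.3 V
Step 2 — Sum components: V_total = 175.1 - j99.96 V.
Step 3 — Convert to polar: |V_total| = 201.6 V, ∠V_total = -29.7°.

V_total = 201.6∠-29.7° V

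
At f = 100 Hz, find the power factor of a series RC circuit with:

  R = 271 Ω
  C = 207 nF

Step 1 — Angular frequency: ω = 2π·f = 2π·100 = 628.3 rad/s.
Step 2 — Component impedances:
  R: Z = R = 271 Ω
  C: Z = 1/(jωC) = -j/(ω·C) = 0 - j7689 Ω
Step 3 — Series combination: Z_total = R + C = 271 - j7689 Ω = 7693∠-88.0° Ω.
Step 4 — Power factor: PF = cos(φ) = Re(Z)/|Z| = 271/7693.4 = 0.03522.
Step 5 — Type: Im(Z) = -7689 ⇒ leading (phase φ = -88.0°).

PF = 0.03522 (leading, φ = -88.0°)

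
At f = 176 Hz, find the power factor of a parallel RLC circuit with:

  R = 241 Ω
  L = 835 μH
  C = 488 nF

Step 1 — Angular frequency: ω = 2π·f = 2π·176 = 1106 rad/s.
Step 2 — Component impedances:
  R: Z = R = 241 Ω
  L: Z = jωL = j·1106·0.000835 = 0 + j0.9234 Ω
  C: Z = 1/(jωC) = -j/(ω·C) = 0 - j1853 Ω
Step 3 — Parallel combination: 1/Z_total = 1/R + 1/L + 1/C; Z_total = 0.003541 + j0.9238 Ω = 0.9238∠89.8° Ω.
Step 4 — Power factor: PF = cos(φ) = Re(Z)/|Z| = 0.003541/0.9238 = 0.003833.
Step 5 — Type: Im(Z) = 0.9238 ⇒ lagging (phase φ = 89.8°).

PF = 0.003833 (lagging, φ = 89.8°)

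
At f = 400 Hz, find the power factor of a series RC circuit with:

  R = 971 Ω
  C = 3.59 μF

Step 1 — Angular frequency: ω = 2π·f = 2π·400 = 2513 rad/s.
Step 2 — Component impedances:
  R: Z = R = 971 Ω
  C: Z = 1/(jωC) = -j/(ω·C) = 0 - j110.8 Ω
Step 3 — Series combination: Z_total = R + C = 971 - j110.8 Ω = 977.3∠-6.5° Ω.
Step 4 — Power factor: PF = cos(φ) = Re(Z)/|Z| = 971/977.305 = 0.9935.
Step 5 — Type: Im(Z) = -110.8 ⇒ leading (phase φ = -6.5°).

PF = 0.9935 (leading, φ = -6.5°)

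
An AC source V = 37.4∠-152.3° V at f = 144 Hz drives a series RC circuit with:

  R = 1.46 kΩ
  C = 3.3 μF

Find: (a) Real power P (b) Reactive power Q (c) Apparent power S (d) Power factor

Step 1 — Angular frequency: ω = 2π·f = 2π·144 = 904.8 rad/s.
Step 2 — Component impedances:
  R: Z = R = 1460 Ω
  C: Z = 1/(jωC) = -j/(ω·C) = 0 - j334.9 Ω
Step 3 — Series combination: Z_total = R + C = 1460 - j334.9 Ω = 1498∠-12.9° Ω.
Step 4 — Source phasor: V = 37.4∠-152.3° V = -33.11 - j17.39 V.
Step 5 — Current: I = V / Z = -0.01895 - j0.01626 A = 0.02497∠-139.4° A.
Step 6 — Complex power: S = V·I* = 0.9102 - j0.2088 VA.
Step 7 — Real power: P = Re(S) = 0.9102 W.
Step 8 — Reactive power: Q = Im(S) = -0.2088 VAR.
Step 9 — Apparent power: |S| = 0.9338 VA.
Step 10 — Power factor: PF = P/|S| = 0.9747 (leading).

(a) P = 0.9102 W  (b) Q = -0.2088 VAR  (c) S = 0.9338 VA  (d) PF = 0.9747 (leading)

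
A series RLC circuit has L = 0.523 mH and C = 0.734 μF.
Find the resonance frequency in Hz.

Step 1 — Resonance condition Im(Z)=0 gives ω₀ = 1/√(LC).
Step 2 — ω₀ = 1/√(0.000523·7.34e-07) = 5.104e+04 rad/s.
Step 3 — f₀ = ω₀/(2π) = 8123 Hz.

f₀ = 8123 Hz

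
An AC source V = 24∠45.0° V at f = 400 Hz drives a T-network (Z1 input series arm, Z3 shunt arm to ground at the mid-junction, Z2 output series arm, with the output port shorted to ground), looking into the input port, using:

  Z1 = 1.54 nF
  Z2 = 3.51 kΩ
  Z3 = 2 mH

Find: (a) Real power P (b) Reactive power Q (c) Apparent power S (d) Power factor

Step 1 — Angular frequency: ω = 2π·f = 2π·400 = 2513 rad/s.
Step 2 — Component impedances:
  Z1: Z = 1/(jωC) = -j/(ω·C) = 0 - j2.584e+05 Ω
  Z2: Z = R = 3510 Ω
  Z3: Z = jωL = j·2513·0.002 = 0 + j5.027 Ω
Step 3 — With the output port shorted to ground, the output series arm Z2 runs from the junction to ground; the shunt arm Z3 also runs from the junction to ground. They appear in parallel: Z3 || Z2 = 0.007198 + j5.027 Ω.
Step 4 — Series with input arm Z1: Z_in = Z1 + (Z3 || Z2) = 0.007198 - j2.584e+05 Ω = 2.584e+05∠-90.0° Ω.
Step 5 — Source phasor: V = 24∠45.0° V = 16.97 + j16.97 V.
Step 6 — Current: I = V / Z = -6.568e-05 + j6.568e-05 A = 9.289e-05∠135.0° A.
Step 7 — Complex power: S = V·I* = 6.211e-11 - j0.002229 VA.
Step 8 — Real power: P = Re(S) = 6.211e-11 W.
Step 9 — Reactive power: Q = Im(S) = -0.002229 VAR.
Step 10 — Apparent power: |S| = 0.002229 VA.
Step 11 — Power factor: PF = P/|S| = 2.786e-08 (leading).

(a) P = 6.211e-11 W  (b) Q = -0.002229 VAR  (c) S = 0.002229 VA  (d) PF = 2.786e-08 (leading)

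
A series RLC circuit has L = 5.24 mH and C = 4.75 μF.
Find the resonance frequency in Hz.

Step 1 — Resonance condition Im(Z)=0 gives ω₀ = 1/√(LC).
Step 2 — ω₀ = 1/√(0.00524·4.75e-06) = 6339 rad/s.
Step 3 — f₀ = ω₀/(2π) = 1009 Hz.

f₀ = 1009 Hz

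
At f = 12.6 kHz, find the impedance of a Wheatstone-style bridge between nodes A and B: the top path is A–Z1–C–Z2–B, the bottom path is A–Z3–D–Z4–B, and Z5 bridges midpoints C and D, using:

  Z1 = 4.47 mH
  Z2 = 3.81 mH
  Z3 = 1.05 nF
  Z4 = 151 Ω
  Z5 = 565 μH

Step 1 — Angular frequency: ω = 2π·f = 2π·1.26e+04 = 7.917e+04 rad/s.
Step 2 — Component impedances:
  Z1: Z = jωL = j·7.917e+04·0.00447 = 0 + j353.9 Ω
  Z2: Z = jωL = j·7.917e+04·0.00381 = 0 + j301.6 Ω
  Z3: Z = 1/(jωC) = -j/(ω·C) = 0 - j1.203e+04 Ω
  Z4: Z = R = 151 Ω
  Z5: Z = jωL = j·7.917e+04·0.000565 = 0 + j44.73 Ω
Step 3 — Bridge requires nodal analysis (the Z5 bridge couples midpoints C and D, so the two paths cannot be reduced to a simple series/parallel combination). Setting node B to ground and injecting 1 A at node A, the 3-node admittance system at A, C, D solves to V_A = Z_AB = 95.28 + j447.6 Ω = 457.6∠78.0° Ω.

Z = 95.28 + j447.6 Ω = 457.6∠78.0° Ω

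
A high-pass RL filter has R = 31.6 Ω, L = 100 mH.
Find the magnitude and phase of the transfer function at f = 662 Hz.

Step 1 — Angular frequency: ω = 2π·662 = 4159 rad/s.
Step 2 — Transfer function: H(jω) = jωL/(R + jωL).
Step 3 — Numerator jωL = j·415.9; denominator R + jωL = 31.6 + j415.9.
Step 4 — H = 0.9943 + j0.07554.
Step 5 — Magnitude: |H| = 0.9971 (-0.0 dB); phase: φ = 4.3°.

|H| = 0.9971 (-0.0 dB), φ = 4.3°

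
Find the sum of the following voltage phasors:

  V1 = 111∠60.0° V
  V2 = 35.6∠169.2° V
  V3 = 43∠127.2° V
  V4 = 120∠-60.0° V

Step 1 — Convert each phasor to rectangular form:
  V1 = 111·(cos(60.0°) + j·sin(60.0°)) = 55.5 + j96.13 V
  V2 = 35.6·(cos(169.2°) + j·sin(169.2°)) = -34.97 + j6.671 V
  V3 = 43·(cos(127.2°) + j·sin(127.2°)) = -26 + j34.25 V
  V4 = 120·(cos(-60.0°) + j·sin(-60.0°)) = 60 - j103.9 V
Step 2 — Sum components: V_total = 54.53 + j33.13 V.
Step 3 — Convert to polar: |V_total| = 63.81 V, ∠V_total = 31.3°.

V_total = 63.81∠31.3° V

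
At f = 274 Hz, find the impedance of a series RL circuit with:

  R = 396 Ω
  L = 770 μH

Step 1 — Angular frequency: ω = 2π·f = 2π·274 = 1722 rad/s.
Step 2 — Component impedances:
  R: Z = R = 396 Ω
  L: Z = jωL = j·1722·0.00077 = 0 + j1.326 Ω
Step 3 — Series combination: Z_total = R + L = 396 + j1.326 Ω = 396∠0.2° Ω.

Z = 396 + j1.326 Ω = 396∠0.2° Ω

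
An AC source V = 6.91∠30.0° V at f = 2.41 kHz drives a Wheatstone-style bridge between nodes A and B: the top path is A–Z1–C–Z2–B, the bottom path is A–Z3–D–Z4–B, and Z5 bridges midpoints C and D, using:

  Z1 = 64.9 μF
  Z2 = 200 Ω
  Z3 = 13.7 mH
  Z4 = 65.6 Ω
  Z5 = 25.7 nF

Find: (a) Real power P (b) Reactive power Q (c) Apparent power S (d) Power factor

Step 1 — Angular frequency: ω = 2π·f = 2π·2410 = 1.514e+04 rad/s.
Step 2 — Component impedances:
  Z1: Z = 1/(jωC) = -j/(ω·C) = 0 - j1.018 Ω
  Z2: Z = R = 200 Ω
  Z3: Z = jωL = j·1.514e+04·0.0137 = 0 + j207.5 Ω
  Z4: Z = R = 65.6 Ω
  Z5: Z = 1/(jωC) = -j/(ω·C) = 0 - j2570 Ω
Step 3 — Bridge requires nodal analysis (the Z5 bridge couples midpoints C and D, so the two paths cannot be reduced to a simple series/parallel combination). Setting node B to ground and injecting 1 A at node A, the 3-node admittance system at A, C, D solves to V_A = Z_AB = 113 + j74.2 Ω = 135.2∠33.3° Ω.
Step 4 — Source phasor: V = 6.91∠30.0° V = 5.984 + j3.455 V.
Step 5 — Current: I = V / Z = 0.05104 - j0.002941 A = 0.05112∠-3.3° A.
Step 6 — Complex power: S = V·I* = 0.2953 + j0.1939 VA.
Step 7 — Real power: P = Re(S) = 0.2953 W.
Step 8 — Reactive power: Q = Im(S) = 0.1939 VAR.
Step 9 — Apparent power: |S| = 0.3533 VA.
Step 10 — Power factor: PF = P/|S| = 0.8358 (lagging).

(a) P = 0.2953 W  (b) Q = 0.1939 VAR  (c) S = 0.3533 VA  (d) PF = 0.8358 (lagging)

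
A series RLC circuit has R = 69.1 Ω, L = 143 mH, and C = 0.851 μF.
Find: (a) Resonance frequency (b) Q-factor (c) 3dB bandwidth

Step 1 — Resonance condition Im(Z)=0 gives ω₀ = 1/√(LC).
Step 2 — ω₀ = 1/√(0.143·8.51e-07) = 2867 rad/s.
Step 3 — f₀ = ω₀/(2π) = 456.2 Hz.
Step 4 — Series Q: Q = ω₀L/R = 2867·0.143/69.1 = 5.932.
Step 5 — 3dB bandwidth: Δω = ω₀/Q = 483.2 rad/s; BW = Δω/(2π) = 76.91 Hz.

(a) f₀ = 456.2 Hz  (b) Q = 5.932  (c) BW = 76.91 Hz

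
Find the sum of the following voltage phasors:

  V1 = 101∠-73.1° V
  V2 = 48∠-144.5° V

Step 1 — Convert each phasor to rectangular form:
  V1 = 101·(cos(-73.1°) + j·sin(-73.1°)) = 29.36 - j96.64 V
  V2 = 48·(cos(-144.5°) + j·sin(-144.5°)) = -39.08 - j27.87 V
Step 2 — Sum components: V_total = -9.717 - j124.5 V.
Step 3 — Convert to polar: |V_total| = 124.9 V, ∠V_total = -94.5°.

V_total = 124.9∠-94.5° V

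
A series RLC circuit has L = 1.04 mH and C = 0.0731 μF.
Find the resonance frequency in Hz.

Step 1 — Resonance condition Im(Z)=0 gives ω₀ = 1/√(LC).
Step 2 — ω₀ = 1/√(0.00104·7.31e-08) = 1.147e+05 rad/s.
Step 3 — f₀ = ω₀/(2π) = 1.825e+04 Hz.

f₀ = 1.825e+04 Hz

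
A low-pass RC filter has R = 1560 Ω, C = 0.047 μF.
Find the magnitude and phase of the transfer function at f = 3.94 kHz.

Step 1 — Angular frequency: ω = 2π·3940 = 2.476e+04 rad/s.
Step 2 — Transfer function: H(jω) = 1/(1 + jωRC).
Step 3 — Denominator: 1 + jωRC = 1 + j·2.476e+04·1560·4.7e-08 = 1 + j1.815.
Step 4 — H = 0.2329 - j0.4226.
Step 5 — Magnitude: |H| = 0.4825 (-6.3 dB); phase: φ = -61.1°.

|H| = 0.4825 (-6.3 dB), φ = -61.1°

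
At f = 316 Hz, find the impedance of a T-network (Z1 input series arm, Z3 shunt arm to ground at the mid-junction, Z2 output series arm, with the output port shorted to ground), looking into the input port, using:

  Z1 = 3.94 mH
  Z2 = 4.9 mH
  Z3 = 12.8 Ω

Step 1 — Angular frequency: ω = 2π·f = 2π·316 = 1985 rad/s.
Step 2 — Component impedances:
  Z1: Z = jωL = j·1985·0.00394 = 0 + j7.823 Ω
  Z2: Z = jωL = j·1985·0.0049 = 0 + j9.729 Ω
  Z3: Z = R = 12.8 Ω
Step 3 — With the output port shorted to ground, the output series arm Z2 runs from the junction to ground; the shunt arm Z3 also runs from the junction to ground. They appear in parallel: Z3 || Z2 = 4.687 + j6.166 Ω.
Step 4 — Series with input arm Z1: Z_in = Z1 + (Z3 || Z2) = 4.687 + j13.99 Ω = 14.75∠71.5° Ω.

Z = 4.687 + j13.99 Ω = 14.75∠71.5° Ω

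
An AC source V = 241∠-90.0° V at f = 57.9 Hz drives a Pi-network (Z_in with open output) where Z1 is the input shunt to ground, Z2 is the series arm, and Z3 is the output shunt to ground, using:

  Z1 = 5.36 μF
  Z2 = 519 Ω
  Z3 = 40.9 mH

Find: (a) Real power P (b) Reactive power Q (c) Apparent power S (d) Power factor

Step 1 — Angular frequency: ω = 2π·f = 2π·57.9 = 363.8 rad/s.
Step 2 — Component impedances:
  Z1: Z = 1/(jωC) = -j/(ω·C) = 0 - j512.8 Ω
  Z2: Z = R = 519 Ω
  Z3: Z = jωL = j·363.8·0.0409 = 0 + j14.88 Ω
Step 3 — With open output, the series arm Z2 and the output shunt Z3 appear in series to ground: Z2 + Z3 = 519 + j14.88 Ω.
Step 4 — Parallel with input shunt Z1: Z_in = Z1 || (Z2 + Z3) = 263.9 - j259.7 Ω = 370.2∠-44.5° Ω.
Step 5 — Source phasor: V = 241∠-90.0° V = 0 - j241 V.
Step 6 — Current: I = V / Z = 0.4566 - j0.464 A = 0.651∠-45.5° A.
Step 7 — Complex power: S = V·I* = 111.8 - j110 VA.
Step 8 — Real power: P = Re(S) = 111.8 W.
Step 9 — Reactive power: Q = Im(S) = -110 VAR.
Step 10 — Apparent power: |S| = 156.9 VA.
Step 11 — Power factor: PF = P/|S| = 0.7127 (leading).

(a) P = 111.8 W  (b) Q = -110 VAR  (c) S = 156.9 VA  (d) PF = 0.7127 (leading)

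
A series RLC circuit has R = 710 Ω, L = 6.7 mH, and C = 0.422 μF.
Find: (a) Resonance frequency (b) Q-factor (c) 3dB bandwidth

Step 1 — Resonance condition Im(Z)=0 gives ω₀ = 1/√(LC).
Step 2 — ω₀ = 1/√(0.0067·4.22e-07) = 1.881e+04 rad/s.
Step 3 — f₀ = ω₀/(2π) = 2993 Hz.
Step 4 — Series Q: Q = ω₀L/R = 1.881e+04·0.0067/710 = 0.1775.
Step 5 — 3dB bandwidth: Δω = ω₀/Q = 1.06e+05 rad/s; BW = Δω/(2π) = 1.687e+04 Hz.

(a) f₀ = 2993 Hz  (b) Q = 0.1775  (c) BW = 1.687e+04 Hz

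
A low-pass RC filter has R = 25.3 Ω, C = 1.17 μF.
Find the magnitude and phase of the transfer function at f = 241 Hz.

Step 1 — Angular frequency: ω = 2π·241 = 1514 rad/s.
Step 2 — Transfer function: H(jω) = 1/(1 + jωRC).
Step 3 — Denominator: 1 + jωRC = 1 + j·1514·25.3·1.17e-06 = 1 + j0.04482.
Step 4 — H = 0.998 - j0.04473.
Step 5 — Magnitude: |H| = 0.999 (-0.0 dB); phase: φ = -2.6°.

|H| = 0.999 (-0.0 dB), φ = -2.6°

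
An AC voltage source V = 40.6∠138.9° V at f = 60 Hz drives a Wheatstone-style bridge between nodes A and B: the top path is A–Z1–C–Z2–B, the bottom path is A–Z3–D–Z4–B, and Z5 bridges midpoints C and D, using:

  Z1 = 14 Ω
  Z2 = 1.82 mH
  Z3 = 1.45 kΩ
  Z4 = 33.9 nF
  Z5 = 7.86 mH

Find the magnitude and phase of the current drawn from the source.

Step 1 — Angular frequency: ω = 2π·f = 2π·60 = 377 rad/s.
Step 2 — Component impedances:
  Z1: Z = R = 14 Ω
  Z2: Z = jωL = j·377·0.00182 = 0 + j0.6861 Ω
  Z3: Z = R = 1450 Ω
  Z4: Z = 1/(jωC) = -j/(ω·C) = 0 - j7.825e+04 Ω
  Z5: Z = jωL = j·377·0.00786 = 0 + j2.963 Ω
Step 3 — Bridge requires nodal analysis (the Z5 bridge couples midpoints C and D, so the two paths cannot be reduced to a simple series/parallel combination). Setting node B to ground and injecting 1 A at node A, the 3-node admittance system at A, C, D solves to V_A = Z_AB = 13.87 + j0.6864 Ω = 13.88∠2.8° Ω.
Step 4 — Source phasor: V = 40.6∠138.9° V = -30.59 + j26.69 V.
Step 5 — Ohm's law: I = V / Z_total = (-30.59 + j26.69) / (13.87 + j0.6864) = -2.106 + j2.029 A.
Step 6 — Convert to polar: |I| = 2.924 A, ∠I = 136.1°.

I = 2.924∠136.1° A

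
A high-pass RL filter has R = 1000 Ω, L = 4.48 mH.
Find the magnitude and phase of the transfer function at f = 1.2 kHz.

Step 1 — Angular frequency: ω = 2π·1200 = 7540 rad/s.
Step 2 — Transfer function: H(jω) = jωL/(R + jωL).
Step 3 — Numerator jωL = j·33.78; denominator R + jωL = 1000 + j33.78.
Step 4 — H = 0.00114 + j0.03374.
Step 5 — Magnitude: |H| = 0.03376 (-29.4 dB); phase: φ = 88.1°.

|H| = 0.03376 (-29.4 dB), φ = 88.1°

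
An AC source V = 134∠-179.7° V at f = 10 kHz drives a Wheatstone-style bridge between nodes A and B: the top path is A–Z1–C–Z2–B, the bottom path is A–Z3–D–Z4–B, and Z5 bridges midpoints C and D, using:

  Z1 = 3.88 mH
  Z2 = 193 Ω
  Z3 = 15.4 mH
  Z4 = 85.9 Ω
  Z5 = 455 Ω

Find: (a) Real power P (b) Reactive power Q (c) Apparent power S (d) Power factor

Step 1 — Angular frequency: ω = 2π·f = 2π·1e+04 = 6.283e+04 rad/s.
Step 2 — Component impedances:
  Z1: Z = jωL = j·6.283e+04·0.00388 = 0 + j243.8 Ω
  Z2: Z = R = 193 Ω
  Z3: Z = jωL = j·6.283e+04·0.0154 = 0 + j967.6 Ω
  Z4: Z = R = 85.9 Ω
  Z5: Z = R = 455 Ω
Step 3 — Bridge requires nodal analysis (the Z5 bridge couples midpoints C and D, so the two paths cannot be reduced to a simple series/parallel combination). Setting node B to ground and injecting 1 A at node A, the 3-node admittance system at A, C, D solves to V_A = Z_AB = 100.3 + j200.6 Ω = 224.2∠63.4° Ω.
Step 4 — Source phasor: V = 134∠-179.7° V = -134 - j0.7016 V.
Step 5 — Current: I = V / Z = -0.27 + j0.5332 A = 0.5976∠116.9° A.
Step 6 — Complex power: S = V·I* = 35.81 + j71.63 VA.
Step 7 — Real power: P = Re(S) = 35.81 W.
Step 8 — Reactive power: Q = Im(S) = 71.63 VAR.
Step 9 — Apparent power: |S| = 80.08 VA.
Step 10 — Power factor: PF = P/|S| = 0.4471 (lagging).

(a) P = 35.81 W  (b) Q = 71.63 VAR  (c) S = 80.08 VA  (d) PF = 0.4471 (lagging)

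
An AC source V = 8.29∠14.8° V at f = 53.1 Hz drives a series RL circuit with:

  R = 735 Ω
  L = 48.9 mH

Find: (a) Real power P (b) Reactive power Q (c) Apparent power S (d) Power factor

Step 1 — Angular frequency: ω = 2π·f = 2π·53.1 = 333.6 rad/s.
Step 2 — Component impedances:
  R: Z = R = 735 Ω
  L: Z = jωL = j·333.6·0.0489 = 0 + j16.31 Ω
Step 3 — Series combination: Z_total = R + L = 735 + j16.31 Ω = 735.2∠1.3° Ω.
Step 4 — Source phasor: V = 8.29∠14.8° V = 8.015 + j2.118 V.
Step 5 — Current: I = V / Z = 0.01096 + j0.002638 A = 0.01128∠13.5° A.
Step 6 — Complex power: S = V·I* = 0.09346 + j0.002074 VA.
Step 7 — Real power: P = Re(S) = 0.09346 W.
Step 8 — Reactive power: Q = Im(S) = 0.002074 VAR.
Step 9 — Apparent power: |S| = 0.09348 VA.
Step 10 — Power factor: PF = P/|S| = 0.9998 (lagging).

(a) P = 0.09346 W  (b) Q = 0.002074 VAR  (c) S = 0.09348 VA  (d) PF = 0.9998 (lagging)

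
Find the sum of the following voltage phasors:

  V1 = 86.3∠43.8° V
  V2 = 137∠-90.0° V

Step 1 — Convert each phasor to rectangular form:
  V1 = 86.3·(cos(43.8°) + j·sin(43.8°)) = 62.29 + j59.73 V
  V2 = 137·(cos(-90.0°) + j·sin(-90.0°)) = 0 - j137 V
Step 2 — Sum components: V_total = 62.29 - j77.27 V.
Step 3 — Convert to polar: |V_total| = 99.25 V, ∠V_total = -51.1°.

V_total = 99.25∠-51.1° V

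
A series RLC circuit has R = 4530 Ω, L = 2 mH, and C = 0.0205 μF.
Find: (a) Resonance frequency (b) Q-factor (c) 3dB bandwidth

Step 1 — Resonance: ω₀ = 1/√(LC) = 1/√(0.002·2.05e-08) = 1.562e+05 rad/s.
Step 2 — f₀ = ω₀/(2π) = 2.486e+04 Hz.
Step 3 — Series Q: Q = ω₀L/R = 1.562e+05·0.002/4530 = 0.06895.
Step 4 — Bandwidth: Δω = ω₀/Q = 2.265e+06 rad/s; BW = Δω/(2π) = 3.605e+05 Hz.

(a) f₀ = 2.486e+04 Hz  (b) Q = 0.06895  (c) BW = 3.605e+05 Hz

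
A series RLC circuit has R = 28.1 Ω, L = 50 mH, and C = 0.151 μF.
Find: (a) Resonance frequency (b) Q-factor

Step 1 — Resonance condition Im(Z)=0 gives ω₀ = 1/√(LC).
Step 2 — ω₀ = 1/√(0.05·1.51e-07) = 1.151e+04 rad/s.
Step 3 — f₀ = ω₀/(2π) = 1832 Hz.
Step 4 — Series Q: Q = ω₀L/R = 1.151e+04·0.05/28.1 = 20.48.

(a) f₀ = 1832 Hz  (b) Q = 20.48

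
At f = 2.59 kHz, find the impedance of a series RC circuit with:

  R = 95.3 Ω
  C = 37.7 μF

Step 1 — Angular frequency: ω = 2π·f = 2π·2590 = 1.627e+04 rad/s.
Step 2 — Component impedances:
  R: Z = R = 95.3 Ω
  C: Z = 1/(jωC) = -j/(ω·C) = 0 - j1.63 Ω
Step 3 — Series combination: Z_total = R + C = 95.3 - j1.63 Ω = 95.31∠-1.0° Ω.

Z = 95.3 - j1.63 Ω = 95.31∠-1.0° Ω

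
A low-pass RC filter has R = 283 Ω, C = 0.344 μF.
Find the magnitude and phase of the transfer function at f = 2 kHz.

Step 1 — Angular frequency: ω = 2π·2000 = 1.257e+04 rad/s.
Step 2 — Transfer function: H(jω) = 1/(1 + jωRC).
Step 3 — Denominator: 1 + jωRC = 1 + j·1.257e+04·283·3.44e-07 = 1 + j1.223.
Step 4 — H = 0.4005 - j0.49.
Step 5 — Magnitude: |H| = 0.6329 (-4.0 dB); phase: φ = -50.7°.

|H| = 0.6329 (-4.0 dB), φ = -50.7°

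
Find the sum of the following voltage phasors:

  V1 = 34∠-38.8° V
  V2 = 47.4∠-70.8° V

Step 1 — Convert each phasor to rectangular form:
  V1 = 34·(cos(-38.8°) + j·sin(-38.8°)) = 26.5 - j21.3 V
  V2 = 47.4·(cos(-70.8°) + j·sin(-70.8°)) = 15.59 - j44.76 V
Step 2 — Sum components: V_total = 42.09 - j66.07 V.
Step 3 — Convert to polar: |V_total| = 78.33 V, ∠V_total = -57.5°.

V_total = 78.33∠-57.5° V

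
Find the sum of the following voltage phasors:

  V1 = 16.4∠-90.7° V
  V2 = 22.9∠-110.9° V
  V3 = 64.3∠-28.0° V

Step 1 — Convert each phasor to rectangular form:
  V1 = 16.4·(cos(-90.7°) + j·sin(-90.7°)) = -0.2004 - j16.4 V
  V2 = 22.9·(cos(-110.9°) + j·sin(-110.9°)) = -8.169 - j21.39 V
  V3 = 64.3·(cos(-28.0°) + j·sin(-28.0°)) = 56.77 - j30.19 V
Step 2 — Sum components: V_total = 48.4 - j67.98 V.
Step 3 — Convert to polar: |V_total| = 83.45 V, ∠V_total = -54.5°.

V_total = 83.45∠-54.5° V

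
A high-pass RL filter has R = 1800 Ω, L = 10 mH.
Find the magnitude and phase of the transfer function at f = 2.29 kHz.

Step 1 — Angular frequency: ω = 2π·2290 = 1.439e+04 rad/s.
Step 2 — Transfer function: H(jω) = jωL/(R + jωL).
Step 3 — Numerator jωL = j·143.9; denominator R + jωL = 1800 + j143.9.
Step 4 — H = 0.006349 + j0.07943.
Step 5 — Magnitude: |H| = 0.07968 (-22.0 dB); phase: φ = 85.4°.

|H| = 0.07968 (-22.0 dB), φ = 85.4°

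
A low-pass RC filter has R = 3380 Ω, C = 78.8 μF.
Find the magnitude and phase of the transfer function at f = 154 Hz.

Step 1 — Angular frequency: ω = 2π·154 = 967.6 rad/s.
Step 2 — Transfer function: H(jω) = 1/(1 + jωRC).
Step 3 — Denominator: 1 + jωRC = 1 + j·967.6·3380·7.88e-05 = 1 + j257.7.
Step 4 — H = 1.506e-05 - j0.00388.
Step 5 — Magnitude: |H| = 0.00388 (-48.2 dB); phase: φ = -89.8°.

|H| = 0.00388 (-48.2 dB), φ = -89.8°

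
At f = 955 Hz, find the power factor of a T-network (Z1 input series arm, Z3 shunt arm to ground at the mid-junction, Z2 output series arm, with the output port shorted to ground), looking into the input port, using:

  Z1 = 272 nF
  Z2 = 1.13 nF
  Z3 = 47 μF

Step 1 — Angular frequency: ω = 2π·f = 2π·955 = 6000 rad/s.
Step 2 — Component impedances:
  Z1: Z = 1/(jωC) = -j/(ω·C) = 0 - j612.7 Ω
  Z2: Z = 1/(jωC) = -j/(ω·C) = 0 - j1.475e+05 Ω
  Z3: Z = 1/(jωC) = -j/(ω·C) = 0 - j3.546 Ω
Step 3 — With the output port shorted to ground, the output series arm Z2 runs from the junction to ground; the shunt arm Z3 also runs from the junction to ground. They appear in parallel: Z3 || Z2 = 0 - j3.546 Ω.
Step 4 — Series with input arm Z1: Z_in = Z1 + (Z3 || Z2) = 0 - j616.2 Ω = 616.2∠-90.0° Ω.
Step 5 — Power factor: PF = cos(φ) = Re(Z)/|Z| = 0/616.2 = 0.
Step 6 — Type: Im(Z) = -616.2 ⇒ leading (phase φ = -90.0°).

PF = 0 (leading, φ = -90.0°)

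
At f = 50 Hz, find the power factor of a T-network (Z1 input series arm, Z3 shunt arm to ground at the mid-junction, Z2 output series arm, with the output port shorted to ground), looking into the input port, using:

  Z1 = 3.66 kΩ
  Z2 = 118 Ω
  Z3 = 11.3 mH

Step 1 — Angular frequency: ω = 2π·f = 2π·50 = 314.2 rad/s.
Step 2 — Component impedances:
  Z1: Z = R = 3660 Ω
  Z2: Z = R = 118 Ω
  Z3: Z = jωL = j·314.2·0.0113 = 0 + j3.55 Ω
Step 3 — With the output port shorted to ground, the output series arm Z2 runs from the junction to ground; the shunt arm Z3 also runs from the junction to ground. They appear in parallel: Z3 || Z2 = 0.1067 + j3.547 Ω.
Step 4 — Series with input arm Z1: Z_in = Z1 + (Z3 || Z2) = 3660 + j3.547 Ω = 3660∠0.1° Ω.
Step 5 — Power factor: PF = cos(φ) = Re(Z)/|Z| = 3660/3660 = 1.
Step 6 — Type: Im(Z) = 3.547 ⇒ lagging (phase φ = 0.1°).

PF = 1 (lagging, φ = 0.1°)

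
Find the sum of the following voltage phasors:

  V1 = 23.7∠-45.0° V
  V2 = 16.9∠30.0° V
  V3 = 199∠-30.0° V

Step 1 — Convert each phasor to rectangular form:
  V1 = 23.7·(cos(-45.0°) + j·sin(-45.0°)) = 16.76 - j16.76 V
  V2 = 16.9·(cos(30.0°) + j·sin(30.0°)) = 14.64 + j8.45 V
  V3 = 199·(cos(-30.0°) + j·sin(-30.0°)) = 172.3 - j99.5 V
Step 2 — Sum components: V_total = 203.7 - j107.8 V.
Step 3 — Convert to polar: |V_total| = 230.5 V, ∠V_total = -27.9°.

V_total = 230.5∠-27.9° V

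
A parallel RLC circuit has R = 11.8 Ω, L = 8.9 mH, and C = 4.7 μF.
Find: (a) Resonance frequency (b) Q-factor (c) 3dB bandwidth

Step 1 — Resonance: ω₀ = 1/√(LC) = 1/√(0.0089·4.7e-06) = 4889 rad/s.
Step 2 — f₀ = ω₀/(2π) = 778.2 Hz.
Step 3 — Parallel Q: Q = R/(ω₀L) = 11.8/(4889·0.0089) = 0.2712.
Step 4 — Bandwidth: Δω = ω₀/Q = 1.803e+04 rad/s; BW = Δω/(2π) = 2870 Hz.

(a) f₀ = 778.2 Hz  (b) Q = 0.2712  (c) BW = 2870 Hz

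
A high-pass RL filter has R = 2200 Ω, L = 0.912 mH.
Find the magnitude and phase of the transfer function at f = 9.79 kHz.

Step 1 — Angular frequency: ω = 2π·9790 = 6.151e+04 rad/s.
Step 2 — Transfer function: H(jω) = jωL/(R + jωL).
Step 3 — Numerator jωL = j·56.1; denominator R + jωL = 2200 + j56.1.
Step 4 — H = 0.0006498 + j0.02548.
Step 5 — Magnitude: |H| = 0.02549 (-31.9 dB); phase: φ = 88.5°.

|H| = 0.02549 (-31.9 dB), φ = 88.5°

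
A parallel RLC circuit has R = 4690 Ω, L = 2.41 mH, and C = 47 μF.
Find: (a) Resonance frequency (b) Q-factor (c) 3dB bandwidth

Step 1 — Resonance: ω₀ = 1/√(LC) = 1/√(0.00241·4.7e-05) = 2971 rad/s.
Step 2 — f₀ = ω₀/(2π) = 472.9 Hz.
Step 3 — Parallel Q: Q = R/(ω₀L) = 4690/(2971·0.00241) = 655.
Step 4 — Bandwidth: Δω = ω₀/Q = 4.537 rad/s; BW = Δω/(2π) = 0.722 Hz.

(a) f₀ = 472.9 Hz  (b) Q = 655  (c) BW = 0.722 Hz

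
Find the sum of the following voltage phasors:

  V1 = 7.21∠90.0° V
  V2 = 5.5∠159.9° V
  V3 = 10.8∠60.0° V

Step 1 — Convert each phasor to rectangular form:
  V1 = 7.21·(cos(90.0°) + j·sin(90.0°)) = 0 + j7.21 V
  V2 = 5.5·(cos(159.9°) + j·sin(159.9°)) = -5.165 + j1.89 V
  V3 = 10.8·(cos(60.0°) + j·sin(60.0°)) = 5.4 + j9.353 V
Step 2 — Sum components: V_total = 0.235 + j18.45 V.
Step 3 — Convert to polar: |V_total| = 18.45 V, ∠V_total = 89.3°.

V_total = 18.45∠89.3° V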